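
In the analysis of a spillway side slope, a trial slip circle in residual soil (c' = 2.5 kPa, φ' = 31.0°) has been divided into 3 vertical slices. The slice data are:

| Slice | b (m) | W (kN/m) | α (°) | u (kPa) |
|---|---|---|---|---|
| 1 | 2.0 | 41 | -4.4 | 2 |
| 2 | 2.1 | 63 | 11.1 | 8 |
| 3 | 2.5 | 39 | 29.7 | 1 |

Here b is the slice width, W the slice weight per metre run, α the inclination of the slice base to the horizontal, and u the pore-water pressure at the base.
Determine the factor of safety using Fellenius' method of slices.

Ordinary method of slices: FS = Σ[c'·Δl_i + (W_i cosα_i − u_i·Δl_i)·tanφ'] / Σ W_i sinα_i, with Δl_i = b_i / cosα_i.
Slice 1: Δl = 2.0/cos(-4.4°) = 2.006 m; N'_1 = 41·cos(-4.4°) − 2·2.006 = 36.9; c'Δl = 5.01; W sinα = -3.1
Slice 2: Δl = 2.1/cos11.1° = 2.140 m; N'_2 = 63·cos11.1° − 8·2.140 = 44.7; c'Δl = 5.35; W sinα = 12.1
Slice 3: Δl = 2.5/cos29.7° = 2.878 m; N'_3 = 39·cos29.7° − 1·2.878 = 31.0; c'Δl = 7.20; W sinα = 19.3
Σc'Δl = 17.6 kN/m; ΣN' = 112.6 kN/m; ΣW sinα = 28.3 kN/m
Resisting = 17.6 + 112.6·tan31.0° = 17.6 + 67.6 = 85.2 kN/m
FS = 85.2 / 28.3 = 3.010

FS = 3.01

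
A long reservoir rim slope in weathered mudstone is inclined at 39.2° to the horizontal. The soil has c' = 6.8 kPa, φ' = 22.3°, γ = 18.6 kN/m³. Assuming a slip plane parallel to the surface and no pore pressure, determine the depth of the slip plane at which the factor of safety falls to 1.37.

Setting FS = 1.37 in FS = [c' + γz cos²β tanφ'] / [γz sinβ cosβ] and solving for z:
z = c' / [γ cosβ (FS·sinβ − cosβ·tanφ')]
  = 6.8 / [18.6·cos39.2°·(1.37·sin39.2° − cos39.2°·tan22.3°)]
  = 6.8 / [18.6·0.7749·(1.37·0.6320 − 0.7749·0.4101)]
  = 6.8 / 7.8996 = 0.861 m

z = 0.86 m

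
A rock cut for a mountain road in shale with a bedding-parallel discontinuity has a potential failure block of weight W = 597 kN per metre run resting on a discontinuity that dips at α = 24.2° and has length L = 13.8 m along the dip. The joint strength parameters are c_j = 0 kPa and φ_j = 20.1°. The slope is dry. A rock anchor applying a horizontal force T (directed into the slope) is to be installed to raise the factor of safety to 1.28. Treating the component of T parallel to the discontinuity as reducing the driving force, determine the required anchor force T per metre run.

T = 87 kN/m

Resolving forces along and normal to the sliding plane, with the horizontal anchor force T adding T·sinα to the effective normal force and T·cosα acting up the plane against the driving force:
FS = [c_jL + (W cosα + T sinα) tanφ_j] / [W sinα − T cosα]
Without the anchor: N' = 544.5 kN/m, driving T_d = 244.7 kN/m, resisting R = 0·13.8 + 544.5·tan20.1° = 199.3 kN/m, FS = 0.81.
Setting FS = 1.28 and solving for T:
1.28·(244.7 − T cos24.2°) = 199.3 + T sin24.2°·tan20.1°
T·(sin24.2°·tan20.1° + 1.28·cos24.2°) = 1.28·244.7 − 199.3
T·(0.4099·0.3659 + 1.28·0.9121) = 313.2 − 199.3 = 114.0
T·1.3175 = 114.0
T = 86.5 kN/m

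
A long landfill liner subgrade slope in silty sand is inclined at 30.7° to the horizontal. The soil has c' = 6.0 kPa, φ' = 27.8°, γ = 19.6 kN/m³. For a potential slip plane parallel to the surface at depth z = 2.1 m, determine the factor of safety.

For an infinite slope with a slip plane parallel to the surface (no pore pressure): FS = [c' + γz cos²β tanφ'] / [γz sinβ cosβ].
γz = 19.6·2.1 = 41.16 kN/m²
Numerator = 6.0 + 41.16·cos²30.7°·tan27.8° = 6.0 + 41.16·0.7393·0.5272 = 22.045 kPa
Denominator = 41.16·sin30.7°·cos30.7° = 41.16·0.5105·0.8599 = 18.069 kPa
FS = 22.045 / 18.069 = 1.220

FS = 1.22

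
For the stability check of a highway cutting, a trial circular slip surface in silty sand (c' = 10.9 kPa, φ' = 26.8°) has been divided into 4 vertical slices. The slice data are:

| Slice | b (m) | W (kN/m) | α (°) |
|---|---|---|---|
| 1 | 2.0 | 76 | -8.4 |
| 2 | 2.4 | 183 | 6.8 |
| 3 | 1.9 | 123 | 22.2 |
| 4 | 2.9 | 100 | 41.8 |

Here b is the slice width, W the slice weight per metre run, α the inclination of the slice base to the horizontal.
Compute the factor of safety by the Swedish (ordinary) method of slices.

Ordinary method of slices: FS = Σ[c'·Δl_i + (W_i cosα_i)·tanφ'] / Σ W_i sinα_i, with Δl_i = b_i / cosα_i.
Slice 1: Δl = 2.0/cos(-8.4°) = 2.022 m; N'_1 = 76·cos(-8.4°) = 75.2; c'Δl = 22.04; W sinα = -11.1
Slice 2: Δl = 2.4/cos6.8° = 2.417 m; N'_2 = 183·cos6.8° = 181.7; c'Δl = 26.35; W sinα = 21.7
Slice 3: Δl = 1.9/cos22.2° = 2.052 m; N'_3 = 123·cos22.2° = 113.9; c'Δl = 22.37; W sinα = 46.5
Slice 4: Δl = 2.9/cos41.8° = 3.890 m; N'_4 = 100·cos41.8° = 74.5; c'Δl = 42.40; W sinα = 66.7
Σc'Δl = 113.2 kN/m; ΣN' = 445.3 kN/m; ΣW sinα = 123.7 kN/m
Resisting = 113.2 + 445.3·tan26.8° = 113.2 + 225.0 = 338.1 kN/m
FS = 338.1 / 123.7 = 2.733

FS = 2.73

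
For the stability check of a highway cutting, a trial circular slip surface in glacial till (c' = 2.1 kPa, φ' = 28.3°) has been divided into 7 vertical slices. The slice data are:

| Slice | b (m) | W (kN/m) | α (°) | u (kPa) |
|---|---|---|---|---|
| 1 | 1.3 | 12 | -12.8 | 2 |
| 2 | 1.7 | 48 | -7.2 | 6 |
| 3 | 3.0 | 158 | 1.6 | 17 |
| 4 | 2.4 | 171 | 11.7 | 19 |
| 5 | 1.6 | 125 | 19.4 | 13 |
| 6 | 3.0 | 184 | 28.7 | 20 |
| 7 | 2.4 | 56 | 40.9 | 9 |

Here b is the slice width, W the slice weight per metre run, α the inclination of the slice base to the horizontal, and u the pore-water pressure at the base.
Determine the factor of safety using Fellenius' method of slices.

Ordinary method of slices: FS = Σ[c'·Δl_i + (W_i cosα_i − u_i·Δl_i)·tanφ'] / Σ W_i sinα_i, with Δl_i = b_i / cosα_i.
Slice 1: Δl = 1.3/cos(-12.8°) = 1.333 m; N'_1 = 12·cos(-12.8°) − 2·1.333 = 9.0; c'Δl = 2.80; W sinα = -2.7
Slice 2: Δl = 1.7/cos(-7.2°) = 1.714 m; N'_2 = 48·cos(-7.2°) − 6·1.714 = 37.3; c'Δl = 3.60; W sinα = -6.0
Slice 3: Δl = 3.0/cos1.6° = 3.001 m; N'_3 = 158·cos1.6° − 17·3.001 = 106.9; c'Δl = 6.30; W sinα = 4.4
Slice 4: Δl = 2.4/cos11.7° = 2.451 m; N'_4 = 171·cos11.7° − 19·2.451 = 120.9; c'Δl = 5.15; W sinα = 34.7
Slice 5: Δl = 1.6/cos19.4° = 1.696 m; N'_5 = 125·cos19.4° − 13·1.696 = 95.9; c'Δl = 3.56; W sinα = 41.5
Slice 6: Δl = 3.0/cos28.7° = 3.420 m; N'_6 = 184·cos28.7° − 20·3.420 = 93.0; c'Δl = 7.18; W sinα = 88.4
Slice 7: Δl = 2.4/cos40.9° = 3.175 m; N'_7 = 56·cos40.9° − 9·3.175 = 13.8; c'Δl = 6.67; W sinα = 36.7
Σc'Δl = 35.3 kN/m; ΣN' = 476.8 kN/m; ΣW sinα = 197.0 kN/m
Resisting = 35.3 + 476.8·tan28.3° = 35.3 + 256.7 = 292.0 kN/m
FS = 292.0 / 197.0 = 1.482

FS = 1.48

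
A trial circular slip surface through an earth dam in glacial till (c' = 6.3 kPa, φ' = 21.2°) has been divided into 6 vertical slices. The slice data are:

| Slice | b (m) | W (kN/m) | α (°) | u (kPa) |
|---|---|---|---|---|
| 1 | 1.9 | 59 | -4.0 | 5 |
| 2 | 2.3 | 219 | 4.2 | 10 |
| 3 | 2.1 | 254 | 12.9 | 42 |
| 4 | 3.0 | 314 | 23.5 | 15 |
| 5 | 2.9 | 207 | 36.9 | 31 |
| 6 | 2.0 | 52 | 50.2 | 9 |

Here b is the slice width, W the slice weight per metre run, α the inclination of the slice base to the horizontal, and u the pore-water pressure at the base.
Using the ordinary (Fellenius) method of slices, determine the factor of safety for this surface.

FS = 1.05

Ordinary method of slices: FS = Σ[c'·Δl_i + (W_i cosα_i − u_i·Δl_i)·tanφ'] / Σ W_i sinα_i, with Δl_i = b_i / cosα_i.
Slice 1: Δl = 1.9/cos(-4.0°) = 1.905 m; N'_1 = 59·cos(-4.0°) − 5·1.905 = 49.3; c'Δl = 12.00; W sinα = -4.1
Slice 2: Δl = 2.3/cos4.2° = 2.306 m; N'_2 = 219·cos4.2° − 10·2.306 = 195.3; c'Δl = 14.53; W sinα = 16.0
Slice 3: Δl = 2.1/cos12.9° = 2.154 m; N'_3 = 254·cos12.9° − 42·2.154 = 157.1; c'Δl = 13.57; W sinα = 56.7
Slice 4: Δl = 3.0/cos23.5° = 3.271 m; N'_4 = 314·cos23.5° − 15·3.271 = 238.9; c'Δl = 20.61; W sinα = 125.2
Slice 5: Δl = 2.9/cos36.9° = 3.626 m; N'_5 = 207·cos36.9° − 31·3.626 = 53.1; c'Δl = 22.85; W sinα = 124.3
Slice 6: Δl = 2.0/cos50.2° = 3.124 m; N'_6 = 52·cos50.2° − 9·3.124 = 5.2; c'Δl = 19.68; W sinα = 40.0
Σc'Δl = 103.2 kN/m; ΣN' = 699.0 kN/m; ΣW sinα = 358.1 kN/m
Resisting = 103.2 + 699.0·tan21.2° = 103.2 + 271.1 = 374.3 kN/m
FS = 374.3 / 358.1 = 1.045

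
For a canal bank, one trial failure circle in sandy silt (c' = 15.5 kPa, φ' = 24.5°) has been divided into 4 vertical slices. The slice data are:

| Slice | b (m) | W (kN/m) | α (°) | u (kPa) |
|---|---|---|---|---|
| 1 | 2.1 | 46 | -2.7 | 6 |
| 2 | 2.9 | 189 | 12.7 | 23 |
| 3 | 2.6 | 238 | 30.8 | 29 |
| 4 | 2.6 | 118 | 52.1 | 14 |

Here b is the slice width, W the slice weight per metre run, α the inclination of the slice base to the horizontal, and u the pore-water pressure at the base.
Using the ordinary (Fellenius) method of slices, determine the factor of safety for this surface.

Ordinary method of slices: FS = Σ[c'·Δl_i + (W_i cosα_i − u_i·Δl_i)·tanφ'] / Σ W_i sinα_i, with Δl_i = b_i / cosα_i.
Slice 1: Δl = 2.1/cos(-2.7°) = 2.102 m; N'_1 = 46·cos(-2.7°) − 6·2.102 = 33.3; c'Δl = 32.59; W sinα = -2.2
Slice 2: Δl = 2.9/cos12.7° = 2.973 m; N'_2 = 189·cos12.7° − 23·2.973 = 116.0; c'Δl = 46.08; W sinα = 41.6
Slice 3: Δl = 2.6/cos30.8° = 3.027 m; N'_3 = 238·cos30.8° − 29·3.027 = 116.7; c'Δl = 46.92; W sinα = 121.9
Slice 4: Δl = 2.6/cos52.1° = 4.233 m; N'_4 = 118·cos52.1° − 14·4.233 = 13.2; c'Δl = 65.60; W sinα = 93.1
Σc'Δl = 191.2 kN/m; ΣN' = 279.2 kN/m; ΣW sinα = 254.4 kN/m
Resisting = 191.2 + 279.2·tan24.5° = 191.2 + 127.2 = 318.4 kN/m
FS = 318.4 / 254.4 = 1.252

FS = 1.25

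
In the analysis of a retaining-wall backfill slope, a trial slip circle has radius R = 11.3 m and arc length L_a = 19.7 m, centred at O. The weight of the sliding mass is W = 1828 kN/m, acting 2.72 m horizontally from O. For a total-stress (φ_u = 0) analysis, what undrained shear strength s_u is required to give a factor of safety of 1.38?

FS = s_u·L_a·R / (W·d), so s_u = FS·W·d / (L_a·R).
s_u = 1.38·1828·2.72 / (19.70·11.3) = 6861.6 / 222.61 = 30.82 kPa

s_u = 30.8 kPa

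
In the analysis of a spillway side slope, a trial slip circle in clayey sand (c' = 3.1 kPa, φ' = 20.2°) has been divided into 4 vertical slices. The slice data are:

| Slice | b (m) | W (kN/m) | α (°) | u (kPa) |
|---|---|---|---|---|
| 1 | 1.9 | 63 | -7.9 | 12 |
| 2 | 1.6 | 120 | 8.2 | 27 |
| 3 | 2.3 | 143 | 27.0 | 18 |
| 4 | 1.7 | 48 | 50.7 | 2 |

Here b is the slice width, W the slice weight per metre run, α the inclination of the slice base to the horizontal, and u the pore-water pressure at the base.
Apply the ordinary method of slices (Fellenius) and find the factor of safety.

FS = 0.98

Ordinary method of slices: FS = Σ[c'·Δl_i + (W_i cosα_i − u_i·Δl_i)·tanφ'] / Σ W_i sinα_i, with Δl_i = b_i / cosα_i.
Slice 1: Δl = 1.9/cos(-7.9°) = 1.918 m; N'_1 = 63·cos(-7.9°) − 12·1.918 = 39.4; c'Δl = 5.95; W sinα = -8.7
Slice 2: Δl = 1.6/cos8.2° = 1.617 m; N'_2 = 120·cos8.2° − 27·1.617 = 75.1; c'Δl = 5.01; W sinα = 17.1
Slice 3: Δl = 2.3/cos27.0° = 2.581 m; N'_3 = 143·cos27.0° − 18·2.581 = 80.9; c'Δl = 8.00; W sinα = 64.9
Slice 4: Δl = 1.7/cos50.7° = 2.684 m; N'_4 = 48·cos50.7° − 2·2.684 = 25.0; c'Δl = 8.32; W sinα = 37.1
Σc'Δl = 27.3 kN/m; ΣN' = 220.5 kN/m; ΣW sinα = 110.5 kN/m
Resisting = 27.3 + 220.5·tan20.2° = 27.3 + 81.1 = 108.4 kN/m
FS = 108.4 / 110.5 = 0.981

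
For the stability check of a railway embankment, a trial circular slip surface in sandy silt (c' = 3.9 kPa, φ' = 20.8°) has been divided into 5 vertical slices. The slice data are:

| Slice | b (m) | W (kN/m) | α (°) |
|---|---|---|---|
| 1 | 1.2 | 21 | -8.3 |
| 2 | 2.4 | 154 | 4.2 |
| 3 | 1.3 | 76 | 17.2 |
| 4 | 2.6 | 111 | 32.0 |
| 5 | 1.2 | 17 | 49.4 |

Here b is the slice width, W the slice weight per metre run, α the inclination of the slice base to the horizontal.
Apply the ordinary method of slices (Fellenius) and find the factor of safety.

Ordinary method of slices: FS = Σ[c'·Δl_i + (W_i cosα_i)·tanφ'] / Σ W_i sinα_i, with Δl_i = b_i / cosα_i.
Slice 1: Δl = 1.2/cos(-8.3°) = 1.213 m; N'_1 = 21·cos(-8.3°) = 20.8; c'Δl = 4.73; W sinα = -3.0
Slice 2: Δl = 2.4/cos4.2° = 2.406 m; N'_2 = 154·cos4.2° = 153.6; c'Δl = 9.39; W sinα = 11.3
Slice 3: Δl = 1.3/cos17.2° = 1.361 m; N'_3 = 76·cos17.2° = 72.6; c'Δl = 5.31; W sinα = 22.5
Slice 4: Δl = 2.6/cos32.0° = 3.066 m; N'_4 = 111·cos32.0° = 94.1; c'Δl = 11.96; W sinα = 58.8
Slice 5: Δl = 1.2/cos49.4° = 1.844 m; N'_5 = 17·cos49.4° = 11.1; c'Δl = 7.19; W sinα = 12.9
Σc'Δl = 38.6 kN/m; ΣN' = 352.2 kN/m; ΣW sinα = 102.4 kN/m
Resisting = 38.6 + 352.2·tan20.8° = 38.6 + 133.8 = 172.3 kN/m
FS = 172.3 / 102.4 = 1.682

FS = 1.68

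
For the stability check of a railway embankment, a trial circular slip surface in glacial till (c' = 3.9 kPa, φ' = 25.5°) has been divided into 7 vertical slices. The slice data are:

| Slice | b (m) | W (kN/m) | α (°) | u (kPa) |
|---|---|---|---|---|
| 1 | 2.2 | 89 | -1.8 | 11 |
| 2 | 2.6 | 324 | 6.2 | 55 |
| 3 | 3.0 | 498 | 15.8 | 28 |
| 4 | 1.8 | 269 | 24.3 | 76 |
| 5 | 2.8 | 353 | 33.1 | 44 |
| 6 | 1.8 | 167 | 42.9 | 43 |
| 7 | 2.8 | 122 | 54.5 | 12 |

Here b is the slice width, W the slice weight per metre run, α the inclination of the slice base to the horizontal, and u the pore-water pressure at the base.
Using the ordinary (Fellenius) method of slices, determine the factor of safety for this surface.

Ordinary method of slices: FS = Σ[c'·Δl_i + (W_i cosα_i − u_i·Δl_i)·tanφ'] / Σ W_i sinα_i, with Δl_i = b_i / cosα_i.
Slice 1: Δl = 2.2/cos(-1.8°) = 2.201 m; N'_1 = 89·cos(-1.8°) − 11·2.201 = 64.7; c'Δl = 8.58; W sinα = -2.8
Slice 2: Δl = 2.6/cos6.2° = 2.615 m; N'_2 = 324·cos6.2° − 55·2.615 = 178.3; c'Δl = 10.20; W sinα = 35.0
Slice 3: Δl = 3.0/cos15.8° = 3.118 m; N'_3 = 498·cos15.8° − 28·3.118 = 391.9; c'Δl = 12.16; W sinα = 135.6
Slice 4: Δl = 1.8/cos24.3° = 1.975 m; N'_4 = 269·cos24.3° − 76·1.975 = 95.1; c'Δl = 7.70; W sinα = 110.7
Slice 5: Δl = 2.8/cos33.1° = 3.342 m; N'_5 = 353·cos33.1° − 44·3.342 = 148.6; c'Δl = 13.04; W sinα = 192.8
Slice 6: Δl = 1.8/cos42.9° = 2.457 m; N'_6 = 167·cos42.9° − 43·2.457 = 16.7; c'Δl = 9.58; W sinα = 113.7
Slice 7: Δl = 2.8/cos54.5° = 4.822 m; N'_7 = 122·cos54.5° − 12·4.822 = 13.0; c'Δl = 18.80; W sinα = 99.3
Σc'Δl = 80.1 kN/m; ΣN' = 908.3 kN/m; ΣW sinα = 684.3 kN/m
Resisting = 80.1 + 908.3·tan25.5° = 80.1 + 433.2 = 513.3 kN/m
FS = 513.3 / 684.3 = 0.750

FS = 0.75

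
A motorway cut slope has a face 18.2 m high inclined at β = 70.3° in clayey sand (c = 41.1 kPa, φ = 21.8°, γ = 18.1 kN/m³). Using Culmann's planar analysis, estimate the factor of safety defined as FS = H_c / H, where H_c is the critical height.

FS = 1.29

H_c = (4c/γ) · sinβ cosφ / [1 − cos(β − φ)]
    = (4·41.1/18.1) · sin70.3°·cos21.8° / [1 − cos48.5°]
    = 9.083 · 0.8741 / 0.3374 = 23.53 m
FS = H_c / H = 23.53 / 18.2 = 1.293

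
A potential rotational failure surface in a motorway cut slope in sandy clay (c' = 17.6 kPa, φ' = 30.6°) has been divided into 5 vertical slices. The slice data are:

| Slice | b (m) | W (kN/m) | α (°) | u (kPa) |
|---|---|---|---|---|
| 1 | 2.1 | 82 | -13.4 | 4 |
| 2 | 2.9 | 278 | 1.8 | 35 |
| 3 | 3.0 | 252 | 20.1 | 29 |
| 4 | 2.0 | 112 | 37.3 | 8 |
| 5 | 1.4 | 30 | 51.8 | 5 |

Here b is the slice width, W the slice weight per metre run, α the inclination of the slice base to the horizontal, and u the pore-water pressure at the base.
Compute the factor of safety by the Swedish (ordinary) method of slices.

FS = 3.02

Ordinary method of slices: FS = Σ[c'·Δl_i + (W_i cosα_i − u_i·Δl_i)·tanφ'] / Σ W_i sinα_i, with Δl_i = b_i / cosα_i.
Slice 1: Δl = 2.1/cos(-13.4°) = 2.159 m; N'_1 = 82·cos(-13.4°) − 4·2.159 = 71.1; c'Δl = 37.99; W sinα = -19.0
Slice 2: Δl = 2.9/cos1.8° = 2.901 m; N'_2 = 278·cos1.8° − 35·2.901 = 176.3; c'Δl = 51.07; W sinα = 8.7
Slice 3: Δl = 3.0/cos20.1° = 3.195 m; N'_3 = 252·cos20.1° − 29·3.195 = 144.0; c'Δl = 56.22; W sinα = 86.6
Slice 4: Δl = 2.0/cos37.3° = 2.514 m; N'_4 = 112·cos37.3° − 8·2.514 = 69.0; c'Δl = 44.25; W sinα = 67.9
Slice 5: Δl = 1.4/cos51.8° = 2.264 m; N'_5 = 30·cos51.8° − 5·2.264 = 7.2; c'Δl = 39.84; W sinα = 23.6
Σc'Δl = 229.4 kN/m; ΣN' = 467.7 kN/m; ΣW sinα = 167.8 kN/m
Resisting = 229.4 + 467.7·tan30.6° = 229.4 + 276.6 = 506.0 kN/m
FS = 506.0 / 167.8 = 3.016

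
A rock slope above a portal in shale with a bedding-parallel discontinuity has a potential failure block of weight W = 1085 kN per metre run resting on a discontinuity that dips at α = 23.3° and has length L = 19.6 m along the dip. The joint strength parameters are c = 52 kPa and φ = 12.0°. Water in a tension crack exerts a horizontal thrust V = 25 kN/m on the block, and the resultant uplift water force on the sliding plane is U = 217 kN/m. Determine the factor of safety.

Resolving the block weight along and normal to the plane and applying the Mohr–Coulomb strength on the joint:
N' = W cosα − U − V sinα = 1085·cos23.3° − 217 − 25·sin23.3° = 769.6 kN/m
Driving force T = W sinα + V cosα = 1085·sin23.3° + 25·cos23.3° = 452.1 kN/m
Resisting force R = c·L + N'·tanφ = 52·19.6 + 769.6·tan12.0° = 1019.2 + 163.6 = 1182.8 kN/m
FS = R / T = 1182.8 / 452.1 = 2.616

FS = 2.62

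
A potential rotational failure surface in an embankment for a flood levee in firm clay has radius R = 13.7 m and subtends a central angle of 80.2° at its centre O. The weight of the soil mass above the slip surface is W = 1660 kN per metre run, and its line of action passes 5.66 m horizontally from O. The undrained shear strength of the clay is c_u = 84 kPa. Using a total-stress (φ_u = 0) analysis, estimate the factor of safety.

Taking moments about the centre O, the resisting moment is provided by the undrained shear strength acting along the arc:
Arc length L_a = R·θ = 13.7·(80.2°·π/180) = 13.7·1.3998 = 19.18 m
M_R = c_u·L_a·R = 84·19.18·13.7 = 22068.5 kN·m/m
M_D = W·d = 1660·5.66 = 9395.6 kN·m/m
FS = M_R / M_D = 22068.5 / 9395.6 = 2.349

FS = 2.35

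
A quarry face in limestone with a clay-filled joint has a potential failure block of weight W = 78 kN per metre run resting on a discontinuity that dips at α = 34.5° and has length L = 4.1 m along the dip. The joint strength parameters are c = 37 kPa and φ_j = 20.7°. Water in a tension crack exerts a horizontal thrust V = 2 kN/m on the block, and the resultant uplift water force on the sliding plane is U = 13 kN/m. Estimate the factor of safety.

Resolving the block weight along and normal to the plane and applying the Mohr–Coulomb strength on the joint:
N' = W cosα − U − V sinα = 78·cos34.5° − 13 − 2·sin34.5° = 50.1 kN/m
Driving force T = W sinα + V cosα = 78·sin34.5° + 2·cos34.5° = 45.8 kN/m
Resisting force R = c·L + N'·tanφ_j = 37·4.1 + 50.1·tan20.7° = 151.7 + 18.9 = 170.6 kN/m
FS = R / T = 170.6 / 45.8 = 3.724

FS = 3.72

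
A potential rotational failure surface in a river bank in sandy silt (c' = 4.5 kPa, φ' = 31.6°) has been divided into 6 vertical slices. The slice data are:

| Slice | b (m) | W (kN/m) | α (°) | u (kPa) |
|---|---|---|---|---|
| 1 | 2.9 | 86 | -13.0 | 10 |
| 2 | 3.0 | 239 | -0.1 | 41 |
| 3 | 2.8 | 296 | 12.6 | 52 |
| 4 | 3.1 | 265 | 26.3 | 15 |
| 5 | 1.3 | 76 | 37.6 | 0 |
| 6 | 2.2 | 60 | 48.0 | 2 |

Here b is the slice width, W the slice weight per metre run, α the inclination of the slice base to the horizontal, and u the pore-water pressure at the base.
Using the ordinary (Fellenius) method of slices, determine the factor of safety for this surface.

FS = 1.74

Ordinary method of slices: FS = Σ[c'·Δl_i + (W_i cosα_i − u_i·Δl_i)·tanφ'] / Σ W_i sinα_i, with Δl_i = b_i / cosα_i.
Slice 1: Δl = 2.9/cos(-13.0°) = 2.976 m; N'_1 = 86·cos(-13.0°) − 10·2.976 = 54.0; c'Δl = 13.39; W sinα = -19.3
Slice 2: Δl = 3.0/cos(-0.1°) = 3.000 m; N'_2 = 239·cos(-0.1°) − 41·3.000 = 116.0; c'Δl = 13.50; W sinα = -0.4
Slice 3: Δl = 2.8/cos12.6° = 2.869 m; N'_3 = 296·cos12.6° − 52·2.869 = 139.7; c'Δl = 12.91; W sinα = 64.6
Slice 4: Δl = 3.1/cos26.3° = 3.458 m; N'_4 = 265·cos26.3° − 15·3.458 = 185.7; c'Δl = 15.56; W sinα = 117.4
Slice 5: Δl = 1.3/cos37.6° = 1.641 m; N'_5 = 76·cos37.6° − 0·1.641 = 60.2; c'Δl = 7.38; W sinα = 46.4
Slice 6: Δl = 2.2/cos48.0° = 3.288 m; N'_6 = 60·cos48.0° − 2·3.288 = 33.6; c'Δl = 14.80; W sinα = 44.6
Σc'Δl = 77.5 kN/m; ΣN' = 589.2 kN/m; ΣW sinα = 253.2 kN/m
Resisting = 77.5 + 589.2·tan31.6° = 77.5 + 362.5 = 440.0 kN/m
FS = 440.0 / 253.2 = 1.738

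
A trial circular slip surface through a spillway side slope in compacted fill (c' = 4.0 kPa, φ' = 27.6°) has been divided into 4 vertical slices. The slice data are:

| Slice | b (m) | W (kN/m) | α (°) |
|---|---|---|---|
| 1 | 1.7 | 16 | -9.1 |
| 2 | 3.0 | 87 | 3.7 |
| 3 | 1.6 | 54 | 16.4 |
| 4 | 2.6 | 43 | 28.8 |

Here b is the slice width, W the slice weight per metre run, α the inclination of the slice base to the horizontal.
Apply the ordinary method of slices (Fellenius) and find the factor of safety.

FS = 3.53

Ordinary method of slices: FS = Σ[c'·Δl_i + (W_i cosα_i)·tanφ'] / Σ W_i sinα_i, with Δl_i = b_i / cosα_i.
Slice 1: Δl = 1.7/cos(-9.1°) = 1.722 m; N'_1 = 16·cos(-9.1°) = 15.8; c'Δl = 6.89; W sinα = -2.5
Slice 2: Δl = 3.0/cos3.7° = 3.006 m; N'_2 = 87·cos3.7° = 86.8; c'Δl = 12.03; W sinα = 5.6
Slice 3: Δl = 1.6/cos16.4° = 1.668 m; N'_3 = 54·cos16.4° = 51.8; c'Δl = 6.67; W sinα = 15.2
Slice 4: Δl = 2.6/cos28.8° = 2.967 m; N'_4 = 43·cos28.8° = 37.7; c'Δl = 11.87; W sinα = 20.7
Σc'Δl = 37.5 kN/m; ΣN' = 192.1 kN/m; ΣW sinα = 39.0 kN/m
Resisting = 37.5 + 192.1·tan27.6° = 37.5 + 100.4 = 137.9 kN/m
FS = 137.9 / 39.0 = 3.531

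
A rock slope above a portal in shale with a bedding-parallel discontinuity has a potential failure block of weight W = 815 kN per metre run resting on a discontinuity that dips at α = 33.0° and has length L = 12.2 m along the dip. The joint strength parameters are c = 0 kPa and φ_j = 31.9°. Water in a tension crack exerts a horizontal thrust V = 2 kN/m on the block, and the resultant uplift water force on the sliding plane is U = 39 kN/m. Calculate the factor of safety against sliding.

FS = 0.90

Resolving the block weight along and normal to the plane and applying the Mohr–Coulomb strength on the joint:
N' = W cosα − U − V sinα = 815·cos33.0° − 39 − 2·sin33.0° = 643.4 kN/m
Driving force T = W sinα + V cosα = 815·sin33.0° + 2·cos33.0° = 445.6 kN/m
Resisting force R = c·L + N'·tanφ_j = 0·12.2 + 643.4·tan31.9° = 0.0 + 400.5 = 400.5 kN/m
FS = R / T = 400.5 / 445.6 = 0.899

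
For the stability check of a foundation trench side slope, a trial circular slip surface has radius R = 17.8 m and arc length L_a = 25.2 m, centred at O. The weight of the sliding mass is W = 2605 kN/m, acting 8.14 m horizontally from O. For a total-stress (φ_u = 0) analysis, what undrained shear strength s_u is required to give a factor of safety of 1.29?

FS = s_u·L_a·R / (W·d), so s_u = FS·W·d / (L_a·R).
s_u = 1.29·2605·8.14 / (25.20·17.8) = 27354.1 / 448.56 = 60.98 kPa

s_u = 61.0 kPa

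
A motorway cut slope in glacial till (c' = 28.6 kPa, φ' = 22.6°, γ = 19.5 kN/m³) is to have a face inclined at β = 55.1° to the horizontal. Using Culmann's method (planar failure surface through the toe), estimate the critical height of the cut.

Culmann's analysis gives the critical failure plane at α_cr = (β + φ')/2 = (55.1 + 22.6)/2 = 38.9°, and the critical height
H_c = (4c'/γ) · sinβ cosφ' / [1 − cos(β − φ')]
    = (4·28.6/19.5) · sin55.1°·cos22.6° / [1 − cos(32.5°)]
    = 5.867 · 0.8202·0.9232 / [1 − 0.8434]
    = 5.867 · 0.7572 / 0.1566
    = 28.36 m

H_c = 28.36 m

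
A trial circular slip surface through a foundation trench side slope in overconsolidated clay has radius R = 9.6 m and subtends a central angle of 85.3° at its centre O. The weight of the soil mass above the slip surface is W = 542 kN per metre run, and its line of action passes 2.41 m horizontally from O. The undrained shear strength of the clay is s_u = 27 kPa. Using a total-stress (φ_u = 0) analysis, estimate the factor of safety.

FS = 2.84

Taking moments about the centre O, the resisting moment is provided by the undrained shear strength acting along the arc:
Arc length L_a = R·θ = 9.6·(85.3°·π/180) = 9.6·1.4888 = 14.29 m
M_R = s_u·L_a·R = 27·14.29·9.6 = 3704.5 kN·m/m
M_D = W·d = 542·2.41 = 1306.2 kN·m/m
FS = M_R / M_D = 3704.5 / 1306.2 = 2.836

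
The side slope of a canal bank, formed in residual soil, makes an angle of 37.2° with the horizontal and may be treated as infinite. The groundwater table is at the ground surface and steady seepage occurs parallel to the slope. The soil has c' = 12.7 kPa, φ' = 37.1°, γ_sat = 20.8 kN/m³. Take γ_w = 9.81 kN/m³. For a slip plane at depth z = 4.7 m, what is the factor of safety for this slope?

FS = 0.80

With seepage parallel to the slope and the water table at the surface, the effective normal stress on the slip plane uses the buoyant unit weight γ' = γ_sat − γ_w while the driving shear stress uses γ_sat:
FS = [c' + γ' z cos²β tanφ'] / [γ_sat z sinβ cosβ]
γ' = 20.8 − 9.81 = 10.99 kN/m³
Numerator = 12.7 + 10.99·4.7·cos²37.2°·tan37.1° = 12.7 + 10.99·4.7·0.6345·0.7563 = 37.485 kPa
Denominator = 20.8·4.7·sin37.2°·cos37.2° = 20.8·4.7·0.6046·0.7965 = 47.079 kPa
FS = 37.485 / 47.079 = 0.796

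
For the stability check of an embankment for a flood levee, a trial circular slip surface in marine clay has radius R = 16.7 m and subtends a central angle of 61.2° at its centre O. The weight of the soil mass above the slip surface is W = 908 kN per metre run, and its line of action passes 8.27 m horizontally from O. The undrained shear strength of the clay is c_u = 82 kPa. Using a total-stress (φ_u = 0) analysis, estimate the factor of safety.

FS = 3.25

Taking moments about the centre O, the resisting moment is provided by the undrained shear strength acting along the arc:
Arc length L_a = R·θ = 16.7·(61.2°·π/180) = 16.7·1.0681 = 17.84 m
M_R = c_u·L_a·R = 82·17.84·16.7 = 24427.3 kN·m/m
M_D = W·d = 908·8.27 = 7509.2 kN·m/m
FS = M_R / M_D = 24427.3 / 7509.2 = 3.253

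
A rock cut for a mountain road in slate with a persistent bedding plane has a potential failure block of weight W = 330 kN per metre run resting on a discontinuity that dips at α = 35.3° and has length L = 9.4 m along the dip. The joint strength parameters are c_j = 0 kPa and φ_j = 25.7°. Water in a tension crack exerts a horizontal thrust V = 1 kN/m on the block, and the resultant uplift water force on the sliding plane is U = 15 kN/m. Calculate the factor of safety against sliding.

Resolving the block weight along and normal to the plane and applying the Mohr–Coulomb strength on the joint:
N' = W cosα − U − V sinα = 330·cos35.3° − 15 − 1·sin35.3° = 253.7 kN/m
Driving force T = W sinα + V cosα = 330·sin35.3° + 1·cos35.3° = 191.5 kN/m
Resisting force R = c_j·L + N'·tanφ_j = 0·9.4 + 253.7·tan25.7° = 0.0 + 122.1 = 122.1 kN/m
FS = R / T = 122.1 / 191.5 = 0.638

FS = 0.64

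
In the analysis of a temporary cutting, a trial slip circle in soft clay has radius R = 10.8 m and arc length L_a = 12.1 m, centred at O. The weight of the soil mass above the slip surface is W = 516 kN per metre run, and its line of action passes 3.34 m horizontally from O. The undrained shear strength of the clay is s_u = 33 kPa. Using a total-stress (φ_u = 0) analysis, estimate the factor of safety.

Taking moments about the centre O, the resisting moment is provided by the undrained shear strength acting along the arc:
M_R = s_u·L_a·R = 33·12.10·10.8 = 4312.4 kN·m/m
M_D = W·d = 516·3.34 = 1723.4 kN·m/m
FS = M_R / M_D = 4312.4 / 1723.4 = 2.502

FS = 2.50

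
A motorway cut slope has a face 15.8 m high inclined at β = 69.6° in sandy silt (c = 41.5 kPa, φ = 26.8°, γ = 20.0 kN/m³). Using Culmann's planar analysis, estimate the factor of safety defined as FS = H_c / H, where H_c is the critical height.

FS = 1.65

H_c = (4c/γ) · sinβ cosφ / [1 − cos(β − φ)]
    = (4·41.5/20.0) · sin69.6°·cos26.8° / [1 − cos42.8°]
    = 8.300 · 0.8366 / 0.2663 = 26.08 m
FS = H_c / H = 26.08 / 15.8 = 1.651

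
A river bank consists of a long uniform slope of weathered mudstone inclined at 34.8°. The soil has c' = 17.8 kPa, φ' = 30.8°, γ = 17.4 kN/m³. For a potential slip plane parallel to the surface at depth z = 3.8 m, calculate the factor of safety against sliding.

For an infinite slope with a slip plane parallel to the surface (no pore pressure): FS = [c' + γz cos²β tanφ'] / [γz sinβ cosβ].
γz = 17.4·3.8 = 66.12 kN/m²
Numerator = 17.8 + 66.12·cos²34.8°·tan30.8° = 17.8 + 66.12·0.6743·0.5961 = 44.377 kPa
Denominator = 66.12·sin34.8°·cos34.8° = 66.12·0.5707·0.8211 = 30.987 kPa
FS = 44.377 / 30.987 = 1.432

FS = 1.43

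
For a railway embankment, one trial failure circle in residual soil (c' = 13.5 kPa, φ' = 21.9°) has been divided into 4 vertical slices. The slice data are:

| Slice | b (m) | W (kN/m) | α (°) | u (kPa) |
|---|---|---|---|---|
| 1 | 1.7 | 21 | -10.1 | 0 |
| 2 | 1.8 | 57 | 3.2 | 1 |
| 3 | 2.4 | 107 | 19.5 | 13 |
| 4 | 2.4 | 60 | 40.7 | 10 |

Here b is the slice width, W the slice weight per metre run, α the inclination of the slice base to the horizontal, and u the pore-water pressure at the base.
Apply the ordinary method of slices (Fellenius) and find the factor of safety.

Ordinary method of slices: FS = Σ[c'·Δl_i + (W_i cosα_i − u_i·Δl_i)·tanφ'] / Σ W_i sinα_i, with Δl_i = b_i / cosα_i.
Slice 1: Δl = 1.7/cos(-10.1°) = 1.727 m; N'_1 = 21·cos(-10.1°) − 0·1.727 = 20.7; c'Δl = 23.31; W sinα = -3.7
Slice 2: Δl = 1.8/cos3.2° = 1.803 m; N'_2 = 57·cos3.2° − 1·1.803 = 55.1; c'Δl = 24.34; W sinα = 3.2
Slice 3: Δl = 2.4/cos19.5° = 2.546 m; N'_3 = 107·cos19.5° − 13·2.546 = 67.8; c'Δl = 34.37; W sinα = 35.7
Slice 4: Δl = 2.4/cos40.7° = 3.166 m; N'_4 = 60·cos40.7° − 10·3.166 = 13.8; c'Δl = 42.74; W sinα = 39.1
Σc'Δl = 124.8 kN/m; ΣN' = 157.4 kN/m; ΣW sinα = 74.3 kN/m
Resisting = 124.8 + 157.4·tan21.9° = 124.8 + 63.3 = 188.0 kN/m
FS = 188.0 / 74.3 = 2.529

FS = 2.53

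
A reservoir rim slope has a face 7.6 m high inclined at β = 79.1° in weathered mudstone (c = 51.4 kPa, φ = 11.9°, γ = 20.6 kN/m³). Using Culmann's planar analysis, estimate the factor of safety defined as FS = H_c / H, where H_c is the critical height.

H_c = (4c/γ) · sinβ cosφ / [1 − cos(β − φ)]
    = (4·51.4/20.6) · sin79.1°·cos11.9° / [1 − cos67.2°]
    = 9.981 · 0.9609 / 0.6125 = 15.66 m
FS = H_c / H = 15.66 / 7.6 = 2.060

FS = 2.06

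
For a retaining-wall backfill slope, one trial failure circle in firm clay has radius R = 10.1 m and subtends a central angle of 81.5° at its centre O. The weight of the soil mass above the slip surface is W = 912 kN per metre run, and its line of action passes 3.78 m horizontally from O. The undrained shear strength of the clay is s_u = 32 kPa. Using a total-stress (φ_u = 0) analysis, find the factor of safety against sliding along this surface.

FS = 1.35

Taking moments about the centre O, the resisting moment is provided by the undrained shear strength acting along the arc:
Arc length L_a = R·θ = 10.1·(81.5°·π/180) = 10.1·1.4224 = 14.37 m
M_R = s_u·L_a·R = 32·14.37·10.1 = 4643.3 kN·m/m
M_D = W·d = 912·3.78 = 3447.4 kN·m/m
FS = M_R / M_D = 4643.3 / 3447.4 = 1.347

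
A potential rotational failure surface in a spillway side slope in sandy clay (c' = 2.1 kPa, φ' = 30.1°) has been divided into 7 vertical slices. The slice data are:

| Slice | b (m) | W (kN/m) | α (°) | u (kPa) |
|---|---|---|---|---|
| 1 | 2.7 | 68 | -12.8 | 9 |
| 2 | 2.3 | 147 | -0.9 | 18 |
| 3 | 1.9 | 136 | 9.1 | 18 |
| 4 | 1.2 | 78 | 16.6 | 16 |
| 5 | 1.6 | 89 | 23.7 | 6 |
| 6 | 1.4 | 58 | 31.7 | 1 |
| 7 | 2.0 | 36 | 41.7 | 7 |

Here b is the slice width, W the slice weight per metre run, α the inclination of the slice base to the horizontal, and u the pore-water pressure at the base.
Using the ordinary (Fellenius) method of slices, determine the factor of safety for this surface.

Ordinary method of slices: FS = Σ[c'·Δl_i + (W_i cosα_i − u_i·Δl_i)·tanφ'] / Σ W_i sinα_i, with Δl_i = b_i / cosα_i.
Slice 1: Δl = 2.7/cos(-12.8°) = 2.769 m; N'_1 = 68·cos(-12.8°) − 9·2.769 = 41.4; c'Δl = 5.81; W sinα = -15.1
Slice 2: Δl = 2.3/cos(-0.9°) = 2.300 m; N'_2 = 147·cos(-0.9°) − 18·2.300 = 105.6; c'Δl = 4.83; W sinα = -2.3
Slice 3: Δl = 1.9/cos9.1° = 1.924 m; N'_3 = 136·cos9.1° − 18·1.924 = 99.7; c'Δl = 4.04; W sinα = 21.5
Slice 4: Δl = 1.2/cos16.6° = 1.252 m; N'_4 = 78·cos16.6° − 16·1.252 = 54.7; c'Δl = 2.63; W sinα = 22.3
Slice 5: Δl = 1.6/cos23.7° = 1.747 m; N'_5 = 89·cos23.7° − 6·1.747 = 71.0; c'Δl = 3.67; W sinα = 35.8
Slice 6: Δl = 1.4/cos31.7° = 1.645 m; N'_6 = 58·cos31.7° − 1·1.645 = 47.7; c'Δl = 3.46; W sinα = 30.5
Slice 7: Δl = 2.0/cos41.7° = 2.679 m; N'_7 = 36·cos41.7° − 7·2.679 = 8.1; c'Δl = 5.63; W sinα = 23.9
Σc'Δl = 30.1 kN/m; ΣN' = 428.2 kN/m; ΣW sinα = 116.6 kN/m
Resisting = 30.1 + 428.2·tan30.1° = 30.1 + 248.2 = 278.3 kN/m
FS = 278.3 / 116.6 = 2.386

FS = 2.39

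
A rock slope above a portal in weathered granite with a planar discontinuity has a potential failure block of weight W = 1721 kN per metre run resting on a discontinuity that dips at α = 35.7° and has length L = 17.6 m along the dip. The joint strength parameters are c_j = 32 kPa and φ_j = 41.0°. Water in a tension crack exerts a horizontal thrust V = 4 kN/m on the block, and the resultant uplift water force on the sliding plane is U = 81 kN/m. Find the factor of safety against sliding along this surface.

Resolving the block weight along and normal to the plane and applying the Mohr–Coulomb strength on the joint:
N' = W cosα − U − V sinα = 1721·cos35.7° − 81 − 4·sin35.7° = 1314.3 kN/m
Driving force T = W sinα + V cosα = 1721·sin35.7° + 4·cos35.7° = 1007.5 kN/m
Resisting force R = c_j·L + N'·tanφ_j = 32·17.6 + 1314.3·tan41.0° = 563.2 + 1142.5 = 1705.7 kN/m
FS = R / T = 1705.7 / 1007.5 = 1.693

FS = 1.69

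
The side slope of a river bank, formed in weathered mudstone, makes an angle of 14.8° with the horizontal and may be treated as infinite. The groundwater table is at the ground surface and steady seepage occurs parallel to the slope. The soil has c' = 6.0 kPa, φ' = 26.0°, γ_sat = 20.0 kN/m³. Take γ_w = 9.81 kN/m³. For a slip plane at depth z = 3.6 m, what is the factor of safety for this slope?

FS = 1.28

With seepage parallel to the slope and the water table at the surface, the effective normal stress on the slip plane uses the buoyant unit weight γ' = γ_sat − γ_w while the driving shear stress uses γ_sat:
FS = [c' + γ' z cos²β tanφ'] / [γ_sat z sinβ cosβ]
γ' = 20.0 − 9.81 = 10.19 kN/m³
Numerator = 6.0 + 10.19·3.6·cos²14.8°·tan26.0° = 6.0 + 10.19·3.6·0.9347·0.4877 = 22.724 kPa
Denominator = 20.0·3.6·sin14.8°·cos14.8° = 20.0·3.6·0.2554·0.9668 = 17.782 kPa
FS = 22.724 / 17.782 = 1.278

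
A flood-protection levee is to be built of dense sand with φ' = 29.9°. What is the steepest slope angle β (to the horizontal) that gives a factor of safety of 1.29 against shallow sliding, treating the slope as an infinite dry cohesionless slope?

For an infinite dry cohesionless slope FS = tanφ'/tanβ, so tanβ = tanφ' / FS.
tanβ = tan29.9° / 1.29 = 0.5750 / 1.29 = 0.4458
β = arctan(0.4458) = 24.03°

β = 24.0°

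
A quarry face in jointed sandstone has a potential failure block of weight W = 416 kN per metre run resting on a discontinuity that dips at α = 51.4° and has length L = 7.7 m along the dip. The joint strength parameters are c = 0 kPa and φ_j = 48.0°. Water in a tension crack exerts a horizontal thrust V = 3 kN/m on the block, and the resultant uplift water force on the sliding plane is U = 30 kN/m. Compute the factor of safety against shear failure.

FS = 0.77

Resolving the block weight along and normal to the plane and applying the Mohr–Coulomb strength on the joint:
N' = W cosα − U − V sinα = 416·cos51.4° − 30 − 3·sin51.4° = 227.2 kN/m
Driving force T = W sinα + V cosα = 416·sin51.4° + 3·cos51.4° = 327.0 kN/m
Resisting force R = c·L + N'·tanφ_j = 0·7.7 + 227.2·tan48.0° = 0.0 + 252.3 = 252.3 kN/m
FS = R / T = 252.3 / 327.0 = 0.772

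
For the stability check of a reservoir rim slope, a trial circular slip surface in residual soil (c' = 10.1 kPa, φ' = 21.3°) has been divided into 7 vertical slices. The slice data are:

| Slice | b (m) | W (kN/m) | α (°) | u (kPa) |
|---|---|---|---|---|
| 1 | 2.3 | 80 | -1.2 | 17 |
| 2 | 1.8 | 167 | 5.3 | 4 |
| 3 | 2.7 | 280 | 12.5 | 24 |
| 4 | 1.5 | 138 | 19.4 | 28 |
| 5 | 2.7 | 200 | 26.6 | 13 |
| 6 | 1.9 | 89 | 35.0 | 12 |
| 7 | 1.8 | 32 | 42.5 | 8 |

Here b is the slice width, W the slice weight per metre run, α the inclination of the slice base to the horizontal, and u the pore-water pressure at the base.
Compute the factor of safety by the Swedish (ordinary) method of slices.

Ordinary method of slices: FS = Σ[c'·Δl_i + (W_i cosα_i − u_i·Δl_i)·tanφ'] / Σ W_i sinα_i, with Δl_i = b_i / cosα_i.
Slice 1: Δl = 2.3/cos(-1.2°) = 2.301 m; N'_1 = 80·cos(-1.2°) − 17·2.301 = 40.9; c'Δl = 23.24; W sinα = -1.7
Slice 2: Δl = 1.8/cos5.3° = 1.808 m; N'_2 = 167·cos5.3° − 4·1.808 = 159.1; c'Δl = 18.26; W sinα = 15.4
Slice 3: Δl = 2.7/cos12.5° = 2.766 m; N'_3 = 280·cos12.5° − 24·2.766 = 207.0; c'Δl = 27.93; W sinα = 60.6
Slice 4: Δl = 1.5/cos19.4° = 1.590 m; N'_4 = 138·cos19.4° − 28·1.590 = 85.6; c'Δl = 16.06; W sinα = 45.8
Slice 5: Δl = 2.7/cos26.6° = 3.020 m; N'_5 = 200·cos26.6° − 13·3.020 = 139.6; c'Δl = 30.50; W sinα = 89.6
Slice 6: Δl = 1.9/cos35.0° = 2.319 m; N'_6 = 89·cos35.0° − 12·2.319 = 45.1; c'Δl = 23.43; W sinα = 51.0
Slice 7: Δl = 1.8/cos42.5° = 2.441 m; N'_7 = 32·cos42.5° − 8·2.441 = 4.1; c'Δl = 24.66; W sinα = 21.6
Σc'Δl = 164.1 kN/m; ΣN' = 681.3 kN/m; ΣW sinα = 282.4 kN/m
Resisting = 164.1 + 681.3·tan21.3° = 164.1 + 265.6 = 429.7 kN/m
FS = 429.7 / 282.4 = 1.521

FS = 1.52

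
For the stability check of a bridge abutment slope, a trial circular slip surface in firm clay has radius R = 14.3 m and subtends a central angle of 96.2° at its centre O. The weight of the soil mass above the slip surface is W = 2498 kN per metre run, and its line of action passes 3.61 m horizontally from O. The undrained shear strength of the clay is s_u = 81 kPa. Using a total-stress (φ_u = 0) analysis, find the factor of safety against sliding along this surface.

Taking moments about the centre O, the resisting moment is provided by the undrained shear strength acting along the arc:
Arc length L_a = R·θ = 14.3·(96.2°·π/180) = 14.3·1.6790 = 24.01 m
M_R = s_u·L_a·R = 81·24.01·14.3 = 27810.5 kN·m/m
M_D = W·d = 2498·3.61 = 9017.8 kN·m/m
FS = M_R / M_D = 27810.5 / 9017.8 = 3.084

FS = 3.08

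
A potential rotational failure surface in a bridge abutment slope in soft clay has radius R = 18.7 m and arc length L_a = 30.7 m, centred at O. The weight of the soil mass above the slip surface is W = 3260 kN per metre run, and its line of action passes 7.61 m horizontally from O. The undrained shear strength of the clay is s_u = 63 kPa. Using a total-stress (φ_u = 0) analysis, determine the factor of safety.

Taking moments about the centre O, the resisting moment is provided by the undrained shear strength acting along the arc:
M_R = s_u·L_a·R = 63·30.70·18.7 = 36167.7 kN·m/m
M_D = W·d = 3260·7.61 = 24808.6 kN·m/m
FS = M_R / M_D = 36167.7 / 24808.6 = 1.458

FS = 1.46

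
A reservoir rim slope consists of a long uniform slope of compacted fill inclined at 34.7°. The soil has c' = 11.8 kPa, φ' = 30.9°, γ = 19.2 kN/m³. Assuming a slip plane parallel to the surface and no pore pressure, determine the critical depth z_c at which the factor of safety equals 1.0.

z_c = 9.68 m

Setting FS = 1.00 in FS = [c' + γz cos²β tanφ'] / [γz sinβ cosβ] and solving for z:
z = c' / [γ cosβ (FS·sinβ − cosβ·tanφ')]
  = 11.8 / [19.2·cos34.7°·(1.00·sin34.7° − cos34.7°·tan30.9°)]
  = 11.8 / [19.2·0.8221·(1.00·0.5693 − 0.8221·0.5985)]
  = 11.8 / 1.2192 = 9.679 m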